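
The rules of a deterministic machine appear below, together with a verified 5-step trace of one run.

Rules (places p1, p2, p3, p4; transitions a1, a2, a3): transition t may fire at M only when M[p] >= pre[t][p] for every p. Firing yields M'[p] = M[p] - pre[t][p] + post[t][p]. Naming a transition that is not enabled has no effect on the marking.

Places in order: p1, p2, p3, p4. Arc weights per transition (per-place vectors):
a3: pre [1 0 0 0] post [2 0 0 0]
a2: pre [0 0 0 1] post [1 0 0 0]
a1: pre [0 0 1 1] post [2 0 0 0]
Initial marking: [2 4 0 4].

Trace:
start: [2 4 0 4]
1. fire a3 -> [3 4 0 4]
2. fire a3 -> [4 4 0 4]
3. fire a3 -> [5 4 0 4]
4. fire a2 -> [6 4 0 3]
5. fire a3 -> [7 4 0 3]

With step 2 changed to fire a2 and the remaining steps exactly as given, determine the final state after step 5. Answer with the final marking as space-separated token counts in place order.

7 4 0 2

(re-executing from step 2 with the substitution; state before step 2: [3 4 0 4])
2. fire a2 -> [4 4 0 3]
3. fire a3 -> [5 4 0 3]
4. fire a2 -> [6 4 0 2]
5. fire a3 -> [7 4 0 2]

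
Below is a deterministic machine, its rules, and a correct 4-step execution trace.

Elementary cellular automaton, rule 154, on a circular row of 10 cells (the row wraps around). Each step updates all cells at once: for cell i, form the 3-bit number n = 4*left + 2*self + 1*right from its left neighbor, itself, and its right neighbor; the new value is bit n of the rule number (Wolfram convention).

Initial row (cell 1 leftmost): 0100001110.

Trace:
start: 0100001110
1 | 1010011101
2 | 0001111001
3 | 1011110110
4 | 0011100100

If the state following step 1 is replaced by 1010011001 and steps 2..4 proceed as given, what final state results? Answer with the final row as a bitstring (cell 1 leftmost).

state after step 1 := 1010011001
2 | 0001110111
3 | 1011100110
4 | 0011011100

0011011100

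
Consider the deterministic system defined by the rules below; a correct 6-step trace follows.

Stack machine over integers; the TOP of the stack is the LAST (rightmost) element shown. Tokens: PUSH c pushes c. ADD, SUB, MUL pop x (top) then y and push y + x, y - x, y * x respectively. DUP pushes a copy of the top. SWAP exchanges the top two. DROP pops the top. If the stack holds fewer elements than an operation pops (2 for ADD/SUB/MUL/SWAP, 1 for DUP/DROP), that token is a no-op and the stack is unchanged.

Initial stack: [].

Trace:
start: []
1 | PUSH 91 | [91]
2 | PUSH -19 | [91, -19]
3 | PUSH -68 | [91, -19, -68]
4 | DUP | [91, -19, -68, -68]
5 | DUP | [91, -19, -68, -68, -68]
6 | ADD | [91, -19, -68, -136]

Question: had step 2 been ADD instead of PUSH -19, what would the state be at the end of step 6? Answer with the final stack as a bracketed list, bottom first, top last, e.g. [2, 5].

[91, -68, -136]

(re-executing from step 2 with the substitution; state before step 2: [91])
2 | ADD | [91]
3 | PUSH -68 | [91, -68]
4 | DUP | [91, -68, -68]
5 | DUP | [91, -68, -68, -68]
6 | ADD | [91, -68, -136]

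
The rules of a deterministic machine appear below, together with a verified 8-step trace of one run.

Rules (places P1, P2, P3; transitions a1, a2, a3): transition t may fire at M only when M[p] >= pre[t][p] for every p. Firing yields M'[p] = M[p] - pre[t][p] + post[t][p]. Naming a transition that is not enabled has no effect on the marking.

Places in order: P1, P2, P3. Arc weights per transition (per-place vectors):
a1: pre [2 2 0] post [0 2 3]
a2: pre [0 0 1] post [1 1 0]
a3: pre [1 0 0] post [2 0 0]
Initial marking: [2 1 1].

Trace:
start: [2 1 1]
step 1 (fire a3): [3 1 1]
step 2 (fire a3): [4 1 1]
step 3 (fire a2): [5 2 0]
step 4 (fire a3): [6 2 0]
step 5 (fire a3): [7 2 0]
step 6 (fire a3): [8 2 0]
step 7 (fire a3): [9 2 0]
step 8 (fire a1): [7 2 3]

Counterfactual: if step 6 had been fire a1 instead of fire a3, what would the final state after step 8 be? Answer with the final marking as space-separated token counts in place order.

4 2 6

(re-executing from step 6 with the substitution; state before step 6: [7 2 0])
step 6 (fire a1): [5 2 3]
step 7 (fire a3): [6 2 3]
step 8 (fire a1): [4 2 6]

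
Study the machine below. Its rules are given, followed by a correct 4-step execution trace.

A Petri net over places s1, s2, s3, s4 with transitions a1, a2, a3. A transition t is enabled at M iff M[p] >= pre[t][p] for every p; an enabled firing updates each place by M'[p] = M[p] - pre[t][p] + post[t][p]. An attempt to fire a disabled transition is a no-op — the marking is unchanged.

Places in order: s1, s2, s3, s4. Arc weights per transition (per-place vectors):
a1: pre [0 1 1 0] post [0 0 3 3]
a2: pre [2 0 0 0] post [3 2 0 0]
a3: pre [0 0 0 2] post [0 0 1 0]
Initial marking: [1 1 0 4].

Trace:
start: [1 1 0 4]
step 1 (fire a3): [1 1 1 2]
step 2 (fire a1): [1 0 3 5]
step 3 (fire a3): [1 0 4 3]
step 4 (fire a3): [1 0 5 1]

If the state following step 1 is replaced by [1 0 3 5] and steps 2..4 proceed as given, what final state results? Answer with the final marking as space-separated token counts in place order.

state after step 1 := [1 0 3 5]
step 2 (fire a1): [1 0 3 5]
step 3 (fire a3): [1 0 4 3]
step 4 (fire a3): [1 0 5 1]

1 0 5 1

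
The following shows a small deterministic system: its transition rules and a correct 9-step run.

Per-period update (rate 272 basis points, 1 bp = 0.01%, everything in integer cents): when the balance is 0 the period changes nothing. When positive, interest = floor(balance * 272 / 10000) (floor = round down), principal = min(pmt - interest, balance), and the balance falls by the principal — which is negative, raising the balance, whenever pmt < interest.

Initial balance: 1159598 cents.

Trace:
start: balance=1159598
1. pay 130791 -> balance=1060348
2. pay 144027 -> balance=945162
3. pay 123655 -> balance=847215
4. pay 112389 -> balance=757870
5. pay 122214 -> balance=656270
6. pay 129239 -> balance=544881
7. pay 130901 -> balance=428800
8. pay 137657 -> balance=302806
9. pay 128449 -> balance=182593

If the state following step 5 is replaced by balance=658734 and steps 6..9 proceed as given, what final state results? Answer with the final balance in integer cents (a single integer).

185336

state after step 5 := balance=658734
6. pay 129239 -> balance=547412
7. pay 130901 -> balance=431400
8. pay 137657 -> balance=305477
9. pay 128449 -> balance=185336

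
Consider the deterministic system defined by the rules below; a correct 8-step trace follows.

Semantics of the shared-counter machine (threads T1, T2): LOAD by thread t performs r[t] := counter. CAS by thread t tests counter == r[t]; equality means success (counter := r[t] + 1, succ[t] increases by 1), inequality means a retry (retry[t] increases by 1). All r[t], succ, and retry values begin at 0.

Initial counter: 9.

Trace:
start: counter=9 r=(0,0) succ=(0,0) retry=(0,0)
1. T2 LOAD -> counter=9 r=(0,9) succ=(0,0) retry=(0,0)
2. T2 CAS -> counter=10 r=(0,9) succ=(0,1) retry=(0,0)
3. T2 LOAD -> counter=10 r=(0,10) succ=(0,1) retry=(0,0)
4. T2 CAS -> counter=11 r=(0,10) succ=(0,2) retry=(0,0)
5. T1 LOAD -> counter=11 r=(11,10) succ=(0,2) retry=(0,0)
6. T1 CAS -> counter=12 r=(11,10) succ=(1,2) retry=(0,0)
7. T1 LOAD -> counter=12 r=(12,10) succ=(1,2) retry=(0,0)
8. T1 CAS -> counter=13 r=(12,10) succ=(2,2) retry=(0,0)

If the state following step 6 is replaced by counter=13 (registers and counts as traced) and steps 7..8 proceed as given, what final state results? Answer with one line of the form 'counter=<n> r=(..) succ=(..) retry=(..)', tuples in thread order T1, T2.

state after step 6 := counter=13 r=(11,10) succ=(1,2) retry=(0,0)
7. T1 LOAD -> counter=13 r=(13,10) succ=(1,2) retry=(0,0)
8. T1 CAS -> counter=14 r=(13,10) succ=(2,2) retry=(0,0)

counter=14 r=(13,10) succ=(2,2) retry=(0,0)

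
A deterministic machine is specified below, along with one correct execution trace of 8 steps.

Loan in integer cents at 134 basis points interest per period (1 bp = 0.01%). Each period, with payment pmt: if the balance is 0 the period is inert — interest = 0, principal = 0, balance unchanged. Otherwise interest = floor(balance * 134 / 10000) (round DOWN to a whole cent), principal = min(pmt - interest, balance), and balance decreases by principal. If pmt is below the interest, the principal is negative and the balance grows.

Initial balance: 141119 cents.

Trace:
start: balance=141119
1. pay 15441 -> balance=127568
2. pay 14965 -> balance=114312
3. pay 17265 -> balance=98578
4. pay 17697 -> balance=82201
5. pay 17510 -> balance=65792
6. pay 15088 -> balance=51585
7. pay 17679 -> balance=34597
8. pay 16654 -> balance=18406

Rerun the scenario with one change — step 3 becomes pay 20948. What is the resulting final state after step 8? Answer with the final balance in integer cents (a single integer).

14469

(re-executing from step 3 with the substitution; state before step 3: balance=114312)
3. pay 20948 -> balance=94895
4. pay 17697 -> balance=78469
5. pay 17510 -> balance=62010
6. pay 15088 -> balance=47752
7. pay 17679 -> balance=30712
8. pay 16654 -> balance=14469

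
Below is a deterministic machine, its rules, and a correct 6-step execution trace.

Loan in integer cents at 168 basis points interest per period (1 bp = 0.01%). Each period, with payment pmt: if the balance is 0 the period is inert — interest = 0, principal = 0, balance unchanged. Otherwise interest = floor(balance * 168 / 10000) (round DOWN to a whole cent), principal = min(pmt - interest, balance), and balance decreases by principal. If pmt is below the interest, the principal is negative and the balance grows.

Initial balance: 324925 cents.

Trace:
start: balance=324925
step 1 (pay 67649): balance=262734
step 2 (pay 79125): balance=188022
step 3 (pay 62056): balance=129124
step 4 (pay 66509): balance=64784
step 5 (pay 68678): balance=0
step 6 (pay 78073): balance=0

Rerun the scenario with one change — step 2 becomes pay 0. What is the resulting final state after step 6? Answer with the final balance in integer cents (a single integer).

(re-executing from step 2 with the substitution; state before step 2: balance=262734)
step 2 (pay 0): balance=267147
step 3 (pay 62056): balance=209579
step 4 (pay 66509): balance=146590
step 5 (pay 68678): balance=80374
step 6 (pay 78073): balance=3651

3651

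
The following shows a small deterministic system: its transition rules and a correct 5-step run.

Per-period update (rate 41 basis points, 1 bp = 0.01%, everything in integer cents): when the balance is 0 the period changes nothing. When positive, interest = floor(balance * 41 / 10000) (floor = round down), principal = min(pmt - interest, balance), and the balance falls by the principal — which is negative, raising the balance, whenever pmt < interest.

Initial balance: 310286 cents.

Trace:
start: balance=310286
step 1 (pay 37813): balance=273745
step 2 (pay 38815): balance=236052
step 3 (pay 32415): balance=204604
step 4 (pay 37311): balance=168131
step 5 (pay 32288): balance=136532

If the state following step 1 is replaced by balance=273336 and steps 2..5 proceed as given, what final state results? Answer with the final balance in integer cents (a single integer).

136117

state after step 1 := balance=273336
step 2 (pay 38815): balance=235641
step 3 (pay 32415): balance=204192
step 4 (pay 37311): balance=167718
step 5 (pay 32288): balance=136117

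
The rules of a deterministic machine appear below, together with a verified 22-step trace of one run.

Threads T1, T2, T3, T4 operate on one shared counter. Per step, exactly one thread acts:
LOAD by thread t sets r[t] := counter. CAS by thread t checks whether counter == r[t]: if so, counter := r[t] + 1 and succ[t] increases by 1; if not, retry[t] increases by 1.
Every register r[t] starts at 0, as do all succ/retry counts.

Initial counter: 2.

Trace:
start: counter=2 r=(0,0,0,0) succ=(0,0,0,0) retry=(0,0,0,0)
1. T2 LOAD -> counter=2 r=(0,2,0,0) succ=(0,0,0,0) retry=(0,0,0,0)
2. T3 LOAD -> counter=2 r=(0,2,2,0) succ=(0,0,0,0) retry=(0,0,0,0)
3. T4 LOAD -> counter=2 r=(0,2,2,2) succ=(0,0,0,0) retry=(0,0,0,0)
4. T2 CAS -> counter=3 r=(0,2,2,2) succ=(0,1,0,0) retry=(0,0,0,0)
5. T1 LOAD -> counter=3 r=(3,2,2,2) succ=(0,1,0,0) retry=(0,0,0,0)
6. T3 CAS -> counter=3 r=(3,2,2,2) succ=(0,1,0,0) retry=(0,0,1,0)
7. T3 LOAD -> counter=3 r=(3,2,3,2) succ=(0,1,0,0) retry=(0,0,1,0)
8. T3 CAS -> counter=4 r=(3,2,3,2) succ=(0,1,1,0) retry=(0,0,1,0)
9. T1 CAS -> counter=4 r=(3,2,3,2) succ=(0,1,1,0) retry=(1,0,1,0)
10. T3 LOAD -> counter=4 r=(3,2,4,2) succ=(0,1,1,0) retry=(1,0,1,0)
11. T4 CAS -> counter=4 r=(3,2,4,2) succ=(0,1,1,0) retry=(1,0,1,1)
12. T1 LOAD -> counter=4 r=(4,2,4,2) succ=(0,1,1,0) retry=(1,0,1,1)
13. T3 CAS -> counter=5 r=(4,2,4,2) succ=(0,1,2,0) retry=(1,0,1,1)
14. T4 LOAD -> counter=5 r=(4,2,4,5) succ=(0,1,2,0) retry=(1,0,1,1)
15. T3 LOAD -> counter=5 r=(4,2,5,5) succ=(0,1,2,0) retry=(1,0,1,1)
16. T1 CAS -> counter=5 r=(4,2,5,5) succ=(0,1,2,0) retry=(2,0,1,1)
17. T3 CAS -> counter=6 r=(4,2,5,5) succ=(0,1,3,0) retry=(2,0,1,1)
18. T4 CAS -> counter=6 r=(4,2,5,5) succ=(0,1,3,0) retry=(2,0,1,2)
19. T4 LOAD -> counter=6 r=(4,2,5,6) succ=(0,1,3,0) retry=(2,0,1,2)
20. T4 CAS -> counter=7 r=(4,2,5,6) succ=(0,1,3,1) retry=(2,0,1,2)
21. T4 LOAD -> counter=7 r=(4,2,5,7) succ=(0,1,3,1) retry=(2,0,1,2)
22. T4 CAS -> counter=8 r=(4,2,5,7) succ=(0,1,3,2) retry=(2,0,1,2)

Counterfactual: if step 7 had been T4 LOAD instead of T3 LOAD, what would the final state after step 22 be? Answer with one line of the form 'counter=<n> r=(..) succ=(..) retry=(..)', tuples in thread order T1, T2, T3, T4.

(re-executing from step 7 with the substitution; state before step 7: counter=3 r=(3,2,2,2) succ=(0,1,0,0) retry=(0,0,1,0))
7. T4 LOAD -> counter=3 r=(3,2,2,3) succ=(0,1,0,0) retry=(0,0,1,0)
8. T3 CAS -> counter=3 r=(3,2,2,3) succ=(0,1,0,0) retry=(0,0,2,0)
9. T1 CAS -> counter=4 r=(3,2,2,3) succ=(1,1,0,0) retry=(0,0,2,0)
10. T3 LOAD -> counter=4 r=(3,2,4,3) succ=(1,1,0,0) retry=(0,0,2,0)
11. T4 CAS -> counter=4 r=(3,2,4,3) succ=(1,1,0,0) retry=(0,0,2,1)
12. T1 LOAD -> counter=4 r=(4,2,4,3) succ=(1,1,0,0) retry=(0,0,2,1)
13. T3 CAS -> counter=5 r=(4,2,4,3) succ=(1,1,1,0) retry=(0,0,2,1)
14. T4 LOAD -> counter=5 r=(4,2,4,5) succ=(1,1,1,0) retry=(0,0,2,1)
15. T3 LOAD -> counter=5 r=(4,2,5,5) succ=(1,1,1,0) retry=(0,0,2,1)
16. T1 CAS -> counter=5 r=(4,2,5,5) succ=(1,1,1,0) retry=(1,0,2,1)
17. T3 CAS -> counter=6 r=(4,2,5,5) succ=(1,1,2,0) retry=(1,0,2,1)
18. T4 CAS -> counter=6 r=(4,2,5,5) succ=(1,1,2,0) retry=(1,0,2,2)
19. T4 LOAD -> counter=6 r=(4,2,5,6) succ=(1,1,2,0) retry=(1,0,2,2)
20. T4 CAS -> counter=7 r=(4,2,5,6) succ=(1,1,2,1) retry=(1,0,2,2)
21. T4 LOAD -> counter=7 r=(4,2,5,7) succ=(1,1,2,1) retry=(1,0,2,2)
22. T4 CAS -> counter=8 r=(4,2,5,7) succ=(1,1,2,2) retry=(1,0,2,2)

counter=8 r=(4,2,5,7) succ=(1,1,2,2) retry=(1,0,2,2)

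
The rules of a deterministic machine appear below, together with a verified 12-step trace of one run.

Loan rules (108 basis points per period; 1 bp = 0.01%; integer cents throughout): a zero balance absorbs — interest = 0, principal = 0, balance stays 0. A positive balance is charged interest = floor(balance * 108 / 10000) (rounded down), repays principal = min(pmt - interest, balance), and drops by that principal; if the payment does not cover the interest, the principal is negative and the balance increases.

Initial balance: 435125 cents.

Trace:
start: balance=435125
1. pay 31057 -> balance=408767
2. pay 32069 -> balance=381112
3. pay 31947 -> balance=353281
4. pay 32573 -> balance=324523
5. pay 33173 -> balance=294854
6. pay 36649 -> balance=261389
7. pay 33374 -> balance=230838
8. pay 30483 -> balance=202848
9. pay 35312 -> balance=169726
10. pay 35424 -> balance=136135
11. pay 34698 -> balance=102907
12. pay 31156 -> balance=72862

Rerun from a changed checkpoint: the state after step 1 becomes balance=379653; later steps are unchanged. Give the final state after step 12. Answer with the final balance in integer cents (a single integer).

state after step 1 := balance=379653
2. pay 32069 -> balance=351684
3. pay 31947 -> balance=323535
4. pay 32573 -> balance=294456
5. pay 33173 -> balance=264463
6. pay 36649 -> balance=230670
7. pay 33374 -> balance=199787
8. pay 30483 -> balance=171461
9. pay 35312 -> balance=138000
10. pay 35424 -> balance=104066
11. pay 34698 -> balance=70491
12. pay 31156 -> balance=40096

40096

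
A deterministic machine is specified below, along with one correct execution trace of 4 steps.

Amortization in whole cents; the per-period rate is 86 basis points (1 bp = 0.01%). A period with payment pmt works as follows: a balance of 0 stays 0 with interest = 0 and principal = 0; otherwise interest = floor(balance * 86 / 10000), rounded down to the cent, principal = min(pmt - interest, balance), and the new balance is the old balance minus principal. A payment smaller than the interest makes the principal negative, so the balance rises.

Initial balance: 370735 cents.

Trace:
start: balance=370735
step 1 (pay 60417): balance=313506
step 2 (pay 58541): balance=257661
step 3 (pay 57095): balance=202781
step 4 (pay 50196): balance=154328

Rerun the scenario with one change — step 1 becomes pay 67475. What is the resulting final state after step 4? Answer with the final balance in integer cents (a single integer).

(re-executing from step 1 with the substitution; state before step 1: balance=370735)
step 1 (pay 67475): balance=306448
step 2 (pay 58541): balance=250542
step 3 (pay 57095): balance=195601
step 4 (pay 50196): balance=147087

147087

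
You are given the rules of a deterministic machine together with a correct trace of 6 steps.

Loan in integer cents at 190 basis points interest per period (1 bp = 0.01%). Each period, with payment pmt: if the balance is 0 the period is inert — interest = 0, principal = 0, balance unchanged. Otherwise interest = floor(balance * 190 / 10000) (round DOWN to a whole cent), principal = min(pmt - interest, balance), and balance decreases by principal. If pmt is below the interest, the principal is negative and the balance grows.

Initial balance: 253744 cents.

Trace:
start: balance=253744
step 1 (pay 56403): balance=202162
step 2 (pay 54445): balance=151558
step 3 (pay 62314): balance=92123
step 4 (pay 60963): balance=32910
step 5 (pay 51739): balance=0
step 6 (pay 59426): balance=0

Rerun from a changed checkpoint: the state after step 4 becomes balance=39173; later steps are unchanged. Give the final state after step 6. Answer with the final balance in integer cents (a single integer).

state after step 4 := balance=39173
step 5 (pay 51739): balance=0
step 6 (pay 59426): balance=0

0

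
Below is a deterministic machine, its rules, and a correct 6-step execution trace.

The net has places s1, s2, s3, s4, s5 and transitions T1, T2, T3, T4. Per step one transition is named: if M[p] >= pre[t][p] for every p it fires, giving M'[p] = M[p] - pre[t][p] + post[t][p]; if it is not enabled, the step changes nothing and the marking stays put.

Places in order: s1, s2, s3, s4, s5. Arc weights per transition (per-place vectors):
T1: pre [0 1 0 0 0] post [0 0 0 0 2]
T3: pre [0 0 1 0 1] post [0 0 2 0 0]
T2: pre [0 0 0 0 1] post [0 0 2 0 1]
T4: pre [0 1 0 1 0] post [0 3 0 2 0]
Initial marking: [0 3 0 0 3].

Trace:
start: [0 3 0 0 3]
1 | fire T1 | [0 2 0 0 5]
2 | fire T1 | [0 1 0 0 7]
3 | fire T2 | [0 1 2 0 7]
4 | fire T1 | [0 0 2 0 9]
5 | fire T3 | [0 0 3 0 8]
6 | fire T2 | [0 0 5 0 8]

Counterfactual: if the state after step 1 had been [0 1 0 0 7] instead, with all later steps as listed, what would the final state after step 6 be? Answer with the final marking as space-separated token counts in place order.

0 0 5 0 8

state after step 1 := [0 1 0 0 7]
2 | fire T1 | [0 0 0 0 9]
3 | fire T2 | [0 0 2 0 9]
4 | fire T1 | [0 0 2 0 9]
5 | fire T3 | [0 0 3 0 8]
6 | fire T2 | [0 0 5 0 8]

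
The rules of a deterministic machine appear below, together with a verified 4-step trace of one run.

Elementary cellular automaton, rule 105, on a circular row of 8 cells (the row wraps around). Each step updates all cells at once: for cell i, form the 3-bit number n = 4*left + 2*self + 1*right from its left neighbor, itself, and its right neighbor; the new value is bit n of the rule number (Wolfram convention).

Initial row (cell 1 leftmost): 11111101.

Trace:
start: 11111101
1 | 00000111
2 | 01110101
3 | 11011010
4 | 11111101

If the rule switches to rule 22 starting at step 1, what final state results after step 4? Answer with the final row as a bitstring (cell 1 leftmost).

(re-executing steps 1..4 under rule 22; state before step 1: 11111101)
1 | 00000000
2 | 00000000
3 | 00000000
4 | 00000000

00000000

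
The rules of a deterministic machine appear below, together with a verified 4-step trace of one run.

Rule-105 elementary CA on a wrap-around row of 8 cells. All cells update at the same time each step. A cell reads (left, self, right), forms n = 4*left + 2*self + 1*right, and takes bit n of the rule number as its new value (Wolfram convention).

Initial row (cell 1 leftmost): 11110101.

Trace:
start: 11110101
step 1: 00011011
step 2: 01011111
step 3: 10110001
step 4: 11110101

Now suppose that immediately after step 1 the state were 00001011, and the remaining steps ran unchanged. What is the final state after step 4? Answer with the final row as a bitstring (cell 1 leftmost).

00100011

state after step 1 := 00001011
step 2: 01100111
step 3: 11100101
step 4: 00100011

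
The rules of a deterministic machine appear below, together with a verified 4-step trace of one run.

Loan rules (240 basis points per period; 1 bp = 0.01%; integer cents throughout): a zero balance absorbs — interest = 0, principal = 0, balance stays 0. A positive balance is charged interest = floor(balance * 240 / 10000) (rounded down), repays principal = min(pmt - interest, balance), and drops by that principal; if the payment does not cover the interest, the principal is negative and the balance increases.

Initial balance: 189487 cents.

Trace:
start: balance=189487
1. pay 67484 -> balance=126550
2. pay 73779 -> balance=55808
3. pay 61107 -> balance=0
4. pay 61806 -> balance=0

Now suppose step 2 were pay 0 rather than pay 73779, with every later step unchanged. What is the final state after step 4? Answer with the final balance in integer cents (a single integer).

(re-executing from step 2 with the substitution; state before step 2: balance=126550)
2. pay 0 -> balance=129587
3. pay 61107 -> balance=71590
4. pay 61806 -> balance=11502

11502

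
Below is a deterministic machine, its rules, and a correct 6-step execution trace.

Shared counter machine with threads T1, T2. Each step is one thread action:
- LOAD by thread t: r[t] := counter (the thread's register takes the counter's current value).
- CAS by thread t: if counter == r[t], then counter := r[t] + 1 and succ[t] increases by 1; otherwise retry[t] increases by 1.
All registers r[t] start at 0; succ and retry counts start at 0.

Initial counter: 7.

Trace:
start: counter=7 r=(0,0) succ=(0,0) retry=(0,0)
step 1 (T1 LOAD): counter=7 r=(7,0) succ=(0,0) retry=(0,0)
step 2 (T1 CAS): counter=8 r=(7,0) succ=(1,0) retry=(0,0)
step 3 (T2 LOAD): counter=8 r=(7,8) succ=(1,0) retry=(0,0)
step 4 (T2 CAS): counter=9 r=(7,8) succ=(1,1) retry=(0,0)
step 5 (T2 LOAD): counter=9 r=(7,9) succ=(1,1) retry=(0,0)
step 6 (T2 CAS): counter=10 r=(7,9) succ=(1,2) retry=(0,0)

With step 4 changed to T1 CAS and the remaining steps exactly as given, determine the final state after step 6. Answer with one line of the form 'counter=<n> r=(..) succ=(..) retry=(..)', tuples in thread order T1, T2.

counter=9 r=(7,8) succ=(1,1) retry=(1,0)

(re-executing from step 4 with the substitution; state before step 4: counter=8 r=(7,8) succ=(1,0) retry=(0,0))
step 4 (T1 CAS): counter=8 r=(7,8) succ=(1,0) retry=(1,0)
step 5 (T2 LOAD): counter=8 r=(7,8) succ=(1,0) retry=(1,0)
step 6 (T2 CAS): counter=9 r=(7,8) succ=(1,1) retry=(1,0)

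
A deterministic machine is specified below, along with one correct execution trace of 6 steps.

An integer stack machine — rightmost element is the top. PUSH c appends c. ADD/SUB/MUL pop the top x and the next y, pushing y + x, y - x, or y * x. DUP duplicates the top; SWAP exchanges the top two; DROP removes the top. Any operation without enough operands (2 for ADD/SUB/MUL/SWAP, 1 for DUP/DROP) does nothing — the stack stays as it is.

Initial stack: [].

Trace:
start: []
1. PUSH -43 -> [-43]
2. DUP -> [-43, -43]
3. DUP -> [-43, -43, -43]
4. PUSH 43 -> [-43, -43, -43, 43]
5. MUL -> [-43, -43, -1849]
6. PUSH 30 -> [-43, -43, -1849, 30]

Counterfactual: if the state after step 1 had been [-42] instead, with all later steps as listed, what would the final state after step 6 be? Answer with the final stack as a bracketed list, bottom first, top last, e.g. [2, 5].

state after step 1 := [-42]
2. DUP -> [-42, -42]
3. DUP -> [-42, -42, -42]
4. PUSH 43 -> [-42, -42, -42, 43]
5. MUL -> [-42, -42, -1806]
6. PUSH 30 -> [-42, -42, -1806, 30]

[-42, -42, -1806, 30]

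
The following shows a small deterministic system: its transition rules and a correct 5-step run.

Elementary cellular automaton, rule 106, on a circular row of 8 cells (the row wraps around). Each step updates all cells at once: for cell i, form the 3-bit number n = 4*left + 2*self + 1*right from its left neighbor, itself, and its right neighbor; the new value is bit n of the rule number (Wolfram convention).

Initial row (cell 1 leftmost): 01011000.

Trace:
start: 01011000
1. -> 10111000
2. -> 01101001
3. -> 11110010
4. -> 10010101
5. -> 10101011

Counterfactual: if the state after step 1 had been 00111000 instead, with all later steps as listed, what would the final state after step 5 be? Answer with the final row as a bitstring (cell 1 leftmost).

10100011

state after step 1 := 00111000
2. -> 01101000
3. -> 11110000
4. -> 10010001
5. -> 10100011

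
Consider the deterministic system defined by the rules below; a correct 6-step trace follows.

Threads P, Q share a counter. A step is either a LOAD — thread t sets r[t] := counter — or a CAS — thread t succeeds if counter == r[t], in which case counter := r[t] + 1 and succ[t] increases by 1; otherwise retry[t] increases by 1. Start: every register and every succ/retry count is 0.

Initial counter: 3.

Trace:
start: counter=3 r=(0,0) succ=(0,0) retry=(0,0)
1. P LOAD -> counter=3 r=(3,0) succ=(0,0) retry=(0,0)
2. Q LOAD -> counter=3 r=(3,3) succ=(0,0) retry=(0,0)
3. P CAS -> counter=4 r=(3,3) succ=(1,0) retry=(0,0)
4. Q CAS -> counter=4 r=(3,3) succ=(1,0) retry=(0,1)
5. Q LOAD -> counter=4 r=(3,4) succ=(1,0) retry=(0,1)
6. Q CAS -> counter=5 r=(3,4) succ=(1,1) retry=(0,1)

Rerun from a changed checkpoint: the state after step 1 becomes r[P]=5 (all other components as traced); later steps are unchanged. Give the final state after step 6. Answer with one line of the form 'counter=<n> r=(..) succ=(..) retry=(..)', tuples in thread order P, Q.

counter=5 r=(5,4) succ=(0,2) retry=(1,0)

state after step 1 := counter=3 r=(5,0) succ=(0,0) retry=(0,0)
2. Q LOAD -> counter=3 r=(5,3) succ=(0,0) retry=(0,0)
3. P CAS -> counter=3 r=(5,3) succ=(0,0) retry=(1,0)
4. Q CAS -> counter=4 r=(5,3) succ=(0,1) retry=(1,0)
5. Q LOAD -> counter=4 r=(5,4) succ=(0,1) retry=(1,0)
6. Q CAS -> counter=5 r=(5,4) succ=(0,2) retry=(1,0)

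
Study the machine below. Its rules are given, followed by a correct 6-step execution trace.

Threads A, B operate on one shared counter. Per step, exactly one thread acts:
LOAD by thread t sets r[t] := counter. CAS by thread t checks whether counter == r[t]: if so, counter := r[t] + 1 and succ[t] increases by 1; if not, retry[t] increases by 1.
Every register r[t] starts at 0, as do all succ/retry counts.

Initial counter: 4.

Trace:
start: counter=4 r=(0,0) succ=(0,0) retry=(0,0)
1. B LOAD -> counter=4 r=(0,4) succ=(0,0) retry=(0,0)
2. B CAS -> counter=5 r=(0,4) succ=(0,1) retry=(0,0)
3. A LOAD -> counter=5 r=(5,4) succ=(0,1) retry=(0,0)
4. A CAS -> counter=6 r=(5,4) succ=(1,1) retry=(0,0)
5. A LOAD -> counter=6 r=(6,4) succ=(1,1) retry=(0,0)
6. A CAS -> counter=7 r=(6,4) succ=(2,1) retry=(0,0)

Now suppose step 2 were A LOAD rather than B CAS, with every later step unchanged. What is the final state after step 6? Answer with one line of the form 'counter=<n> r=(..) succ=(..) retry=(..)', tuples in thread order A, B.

(re-executing from step 2 with the substitution; state before step 2: counter=4 r=(0,4) succ=(0,0) retry=(0,0))
2. A LOAD -> counter=4 r=(4,4) succ=(0,0) retry=(0,0)
3. A LOAD -> counter=4 r=(4,4) succ=(0,0) retry=(0,0)
4. A CAS -> counter=5 r=(4,4) succ=(1,0) retry=(0,0)
5. A LOAD -> counter=5 r=(5,4) succ=(1,0) retry=(0,0)
6. A CAS -> counter=6 r=(5,4) succ=(2,0) retry=(0,0)

counter=6 r=(5,4) succ=(2,0) retry=(0,0)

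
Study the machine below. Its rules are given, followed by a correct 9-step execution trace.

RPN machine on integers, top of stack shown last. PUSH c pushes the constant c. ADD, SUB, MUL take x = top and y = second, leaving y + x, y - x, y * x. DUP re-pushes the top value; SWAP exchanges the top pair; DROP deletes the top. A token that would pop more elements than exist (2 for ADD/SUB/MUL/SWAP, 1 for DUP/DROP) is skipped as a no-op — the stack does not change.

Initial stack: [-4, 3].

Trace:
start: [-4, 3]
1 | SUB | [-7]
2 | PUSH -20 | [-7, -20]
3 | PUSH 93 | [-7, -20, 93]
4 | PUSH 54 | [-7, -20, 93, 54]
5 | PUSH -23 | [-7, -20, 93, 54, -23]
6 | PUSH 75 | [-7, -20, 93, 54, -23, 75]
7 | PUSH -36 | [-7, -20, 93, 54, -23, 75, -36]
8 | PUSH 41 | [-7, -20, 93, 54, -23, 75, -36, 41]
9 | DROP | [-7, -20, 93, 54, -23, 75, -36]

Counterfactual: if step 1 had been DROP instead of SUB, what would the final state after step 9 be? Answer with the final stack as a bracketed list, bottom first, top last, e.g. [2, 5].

[-4, -20, 93, 54, -23, 75, -36]

(re-executing from step 1 with the substitution; state before step 1: [-4, 3])
1 | DROP | [-4]
2 | PUSH -20 | [-4, -20]
3 | PUSH 93 | [-4, -20, 93]
4 | PUSH 54 | [-4, -20, 93, 54]
5 | PUSH -23 | [-4, -20, 93, 54, -23]
6 | PUSH 75 | [-4, -20, 93, 54, -23, 75]
7 | PUSH -36 | [-4, -20, 93, 54, -23, 75, -36]
8 | PUSH 41 | [-4, -20, 93, 54, -23, 75, -36, 41]
9 | DROP | [-4, -20, 93, 54, -23, 75, -36]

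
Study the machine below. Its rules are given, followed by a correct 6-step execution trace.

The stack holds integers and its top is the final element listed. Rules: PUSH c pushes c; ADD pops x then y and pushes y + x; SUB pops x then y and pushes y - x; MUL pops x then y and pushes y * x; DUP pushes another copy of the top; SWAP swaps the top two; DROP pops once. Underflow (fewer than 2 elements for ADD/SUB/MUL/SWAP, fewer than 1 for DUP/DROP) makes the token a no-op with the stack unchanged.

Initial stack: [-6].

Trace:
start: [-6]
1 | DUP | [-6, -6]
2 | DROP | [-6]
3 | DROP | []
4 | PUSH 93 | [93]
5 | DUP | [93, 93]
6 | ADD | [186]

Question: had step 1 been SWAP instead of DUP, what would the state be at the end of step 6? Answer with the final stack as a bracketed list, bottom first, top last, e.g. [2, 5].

[186]

(re-executing from step 1 with the substitution; state before step 1: [-6])
1 | SWAP | [-6]
2 | DROP | []
3 | DROP | []
4 | PUSH 93 | [93]
5 | DUP | [93, 93]
6 | ADD | [186]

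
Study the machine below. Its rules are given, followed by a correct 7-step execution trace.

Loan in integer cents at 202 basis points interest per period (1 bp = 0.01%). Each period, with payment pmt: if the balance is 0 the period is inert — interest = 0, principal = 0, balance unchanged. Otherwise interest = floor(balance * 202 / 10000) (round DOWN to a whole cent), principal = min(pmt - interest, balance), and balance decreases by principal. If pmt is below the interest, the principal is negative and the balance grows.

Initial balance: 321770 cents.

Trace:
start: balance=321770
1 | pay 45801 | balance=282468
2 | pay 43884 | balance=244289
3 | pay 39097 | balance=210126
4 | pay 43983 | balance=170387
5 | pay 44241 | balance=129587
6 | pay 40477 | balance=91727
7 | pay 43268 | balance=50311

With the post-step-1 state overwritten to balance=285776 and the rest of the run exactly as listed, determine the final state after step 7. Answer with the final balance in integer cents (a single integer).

54042

state after step 1 := balance=285776
2 | pay 43884 | balance=247664
3 | pay 39097 | balance=213569
4 | pay 43983 | balance=173900
5 | pay 44241 | balance=133171
6 | pay 40477 | balance=95384
7 | pay 43268 | balance=54042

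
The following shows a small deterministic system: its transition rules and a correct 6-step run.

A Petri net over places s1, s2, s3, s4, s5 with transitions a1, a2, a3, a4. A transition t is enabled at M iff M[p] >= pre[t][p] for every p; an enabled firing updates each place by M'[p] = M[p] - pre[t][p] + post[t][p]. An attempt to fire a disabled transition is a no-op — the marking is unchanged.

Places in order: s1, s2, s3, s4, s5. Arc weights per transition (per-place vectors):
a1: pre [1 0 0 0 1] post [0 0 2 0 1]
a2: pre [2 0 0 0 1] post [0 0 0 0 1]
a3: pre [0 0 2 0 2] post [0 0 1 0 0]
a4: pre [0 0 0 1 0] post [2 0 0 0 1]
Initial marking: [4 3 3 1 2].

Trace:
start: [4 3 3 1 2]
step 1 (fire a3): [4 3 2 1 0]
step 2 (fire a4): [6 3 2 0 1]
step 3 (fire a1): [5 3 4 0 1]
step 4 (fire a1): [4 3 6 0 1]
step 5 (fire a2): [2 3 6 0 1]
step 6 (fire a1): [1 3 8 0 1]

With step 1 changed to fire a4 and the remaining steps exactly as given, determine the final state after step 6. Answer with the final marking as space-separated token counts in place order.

(re-executing from step 1 with the substitution; state before step 1: [4 3 3 1 2])
step 1 (fire a4): [6 3 3 0 3]
step 2 (fire a4): [6 3 3 0 3]
step 3 (fire a1): [5 3 5 0 3]
step 4 (fire a1): [4 3 7 0 3]
step 5 (fire a2): [2 3 7 0 3]
step 6 (fire a1): [1 3 9 0 3]

1 3 9 0 3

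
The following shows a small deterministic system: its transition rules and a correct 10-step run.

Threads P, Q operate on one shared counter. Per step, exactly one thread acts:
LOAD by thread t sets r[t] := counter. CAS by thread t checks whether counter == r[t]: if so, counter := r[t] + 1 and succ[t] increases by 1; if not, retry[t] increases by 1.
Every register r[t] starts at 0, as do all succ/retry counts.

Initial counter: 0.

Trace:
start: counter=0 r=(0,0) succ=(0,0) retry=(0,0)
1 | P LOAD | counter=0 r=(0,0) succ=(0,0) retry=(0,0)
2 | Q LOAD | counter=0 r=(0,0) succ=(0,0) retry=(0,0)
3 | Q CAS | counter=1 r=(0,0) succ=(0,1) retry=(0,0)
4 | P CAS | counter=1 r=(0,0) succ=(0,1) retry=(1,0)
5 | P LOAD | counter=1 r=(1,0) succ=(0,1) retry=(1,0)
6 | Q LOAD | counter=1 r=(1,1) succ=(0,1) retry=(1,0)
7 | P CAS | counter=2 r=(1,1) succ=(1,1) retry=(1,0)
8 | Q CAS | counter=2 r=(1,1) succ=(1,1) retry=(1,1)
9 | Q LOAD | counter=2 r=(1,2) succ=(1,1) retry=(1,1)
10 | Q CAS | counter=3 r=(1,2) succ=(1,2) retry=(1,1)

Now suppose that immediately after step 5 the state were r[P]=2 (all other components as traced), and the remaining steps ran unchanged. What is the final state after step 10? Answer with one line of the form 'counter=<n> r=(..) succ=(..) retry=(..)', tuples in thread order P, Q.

counter=3 r=(2,2) succ=(0,3) retry=(2,0)

state after step 5 := counter=1 r=(2,0) succ=(0,1) retry=(1,0)
6 | Q LOAD | counter=1 r=(2,1) succ=(0,1) retry=(1,0)
7 | P CAS | counter=1 r=(2,1) succ=(0,1) retry=(2,0)
8 | Q CAS | counter=2 r=(2,1) succ=(0,2) retry=(2,0)
9 | Q LOAD | counter=2 r=(2,2) succ=(0,2) retry=(2,0)
10 | Q CAS | counter=3 r=(2,2) succ=(0,3) retry=(2,0)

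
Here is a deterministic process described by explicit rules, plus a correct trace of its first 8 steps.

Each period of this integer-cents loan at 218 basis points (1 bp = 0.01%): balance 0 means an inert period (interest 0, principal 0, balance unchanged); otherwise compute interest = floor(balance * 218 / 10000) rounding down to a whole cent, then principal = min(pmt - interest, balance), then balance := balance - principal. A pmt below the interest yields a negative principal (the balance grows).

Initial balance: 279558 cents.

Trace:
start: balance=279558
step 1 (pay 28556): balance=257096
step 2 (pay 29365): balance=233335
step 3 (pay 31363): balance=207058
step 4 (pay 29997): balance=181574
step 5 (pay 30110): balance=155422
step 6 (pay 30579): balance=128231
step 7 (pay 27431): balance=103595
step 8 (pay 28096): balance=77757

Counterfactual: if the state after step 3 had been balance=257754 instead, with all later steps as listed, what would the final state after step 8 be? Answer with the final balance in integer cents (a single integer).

state after step 3 := balance=257754
step 4 (pay 29997): balance=233376
step 5 (pay 30110): balance=208353
step 6 (pay 30579): balance=182316
step 7 (pay 27431): balance=158859
step 8 (pay 28096): balance=134226

134226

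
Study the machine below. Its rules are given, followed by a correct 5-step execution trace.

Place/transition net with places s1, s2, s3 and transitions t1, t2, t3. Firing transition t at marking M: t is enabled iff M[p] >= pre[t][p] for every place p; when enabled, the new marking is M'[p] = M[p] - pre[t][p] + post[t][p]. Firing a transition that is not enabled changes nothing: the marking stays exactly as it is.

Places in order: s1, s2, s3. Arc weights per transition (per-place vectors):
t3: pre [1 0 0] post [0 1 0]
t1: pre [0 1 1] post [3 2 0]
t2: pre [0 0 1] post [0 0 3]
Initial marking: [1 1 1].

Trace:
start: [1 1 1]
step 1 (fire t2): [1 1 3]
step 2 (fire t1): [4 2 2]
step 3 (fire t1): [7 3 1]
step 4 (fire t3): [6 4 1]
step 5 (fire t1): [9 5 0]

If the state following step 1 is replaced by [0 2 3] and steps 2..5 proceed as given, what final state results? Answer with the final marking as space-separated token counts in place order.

8 6 0

state after step 1 := [0 2 3]
step 2 (fire t1): [3 3 2]
step 3 (fire t1): [6 4 1]
step 4 (fire t3): [5 5 1]
step 5 (fire t1): [8 6 0]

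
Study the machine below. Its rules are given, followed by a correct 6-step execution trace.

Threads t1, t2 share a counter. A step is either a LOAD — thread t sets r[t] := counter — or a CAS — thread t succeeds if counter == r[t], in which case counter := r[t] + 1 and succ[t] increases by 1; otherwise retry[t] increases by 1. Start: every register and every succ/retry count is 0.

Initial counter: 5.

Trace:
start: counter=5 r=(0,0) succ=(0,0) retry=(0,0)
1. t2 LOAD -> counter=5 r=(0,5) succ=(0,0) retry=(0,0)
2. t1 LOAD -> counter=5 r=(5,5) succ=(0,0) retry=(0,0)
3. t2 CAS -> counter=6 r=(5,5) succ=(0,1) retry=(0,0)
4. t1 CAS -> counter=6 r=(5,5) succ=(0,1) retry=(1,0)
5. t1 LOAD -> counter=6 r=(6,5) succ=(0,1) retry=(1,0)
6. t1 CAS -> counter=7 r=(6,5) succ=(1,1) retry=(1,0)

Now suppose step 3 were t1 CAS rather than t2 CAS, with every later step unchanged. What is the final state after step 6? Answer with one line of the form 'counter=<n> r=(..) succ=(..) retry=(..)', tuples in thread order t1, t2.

(re-executing from step 3 with the substitution; state before step 3: counter=5 r=(5,5) succ=(0,0) retry=(0,0))
3. t1 CAS -> counter=6 r=(5,5) succ=(1,0) retry=(0,0)
4. t1 CAS -> counter=6 r=(5,5) succ=(1,0) retry=(1,0)
5. t1 LOAD -> counter=6 r=(6,5) succ=(1,0) retry=(1,0)
6. t1 CAS -> counter=7 r=(6,5) succ=(2,0) retry=(1,0)

counter=7 r=(6,5) succ=(2,0) retry=(1,0)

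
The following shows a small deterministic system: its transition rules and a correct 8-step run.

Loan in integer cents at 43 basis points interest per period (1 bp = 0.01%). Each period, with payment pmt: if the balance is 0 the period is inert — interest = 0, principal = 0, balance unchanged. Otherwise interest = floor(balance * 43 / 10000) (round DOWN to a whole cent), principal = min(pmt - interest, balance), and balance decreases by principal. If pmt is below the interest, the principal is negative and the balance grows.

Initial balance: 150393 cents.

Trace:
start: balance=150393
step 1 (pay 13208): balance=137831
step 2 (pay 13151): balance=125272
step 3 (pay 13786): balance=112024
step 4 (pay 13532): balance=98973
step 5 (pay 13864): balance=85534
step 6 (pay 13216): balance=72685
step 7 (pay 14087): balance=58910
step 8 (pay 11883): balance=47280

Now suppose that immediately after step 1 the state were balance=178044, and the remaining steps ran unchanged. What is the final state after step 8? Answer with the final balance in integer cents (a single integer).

88720

state after step 1 := balance=178044
step 2 (pay 13151): balance=165658
step 3 (pay 13786): balance=152584
step 4 (pay 13532): balance=139708
step 5 (pay 13864): balance=126444
step 6 (pay 13216): balance=113771
step 7 (pay 14087): balance=100173
step 8 (pay 11883): balance=88720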